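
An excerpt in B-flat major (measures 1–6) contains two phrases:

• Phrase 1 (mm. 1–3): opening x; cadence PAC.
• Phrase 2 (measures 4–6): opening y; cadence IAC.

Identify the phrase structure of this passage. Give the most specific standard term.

The second phrase closes with an imperfect authentic cadence, which is not stronger than the first phrase's perfect authentic cadence; without a weak→strong cadential pair there is no antecedent–consequent relationship, so this is a phrase group rather than a period.

phrase group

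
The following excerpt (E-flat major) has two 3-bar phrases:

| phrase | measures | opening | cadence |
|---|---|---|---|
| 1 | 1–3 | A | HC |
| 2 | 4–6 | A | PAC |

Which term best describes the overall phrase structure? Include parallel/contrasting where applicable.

parallel period

Phrase 1 ends with a half cadence (weaker) and phrase 2 with a perfect authentic cadence (stronger): antecedent + consequent = a period.
The two phrases open with the same material (A / A), so the period is parallel.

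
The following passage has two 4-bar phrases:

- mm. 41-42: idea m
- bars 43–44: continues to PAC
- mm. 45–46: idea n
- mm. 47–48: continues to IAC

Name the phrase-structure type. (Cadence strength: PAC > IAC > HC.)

The second phrase closes with an imperfect authentic cadence, which is not stronger than the first phrase's perfect authentic cadence; without a weak→strong cadential pair there is no antecedent–consequent relationship, so this is a phrase group rather than a period.

phrase group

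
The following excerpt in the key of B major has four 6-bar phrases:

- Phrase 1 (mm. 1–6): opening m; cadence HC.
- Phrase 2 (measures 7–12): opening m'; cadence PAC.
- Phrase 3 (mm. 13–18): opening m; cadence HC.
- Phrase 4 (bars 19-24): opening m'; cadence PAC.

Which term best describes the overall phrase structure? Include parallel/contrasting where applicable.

The cadence pattern HC–PAC–HC–PAC is weak–strong twice, and phrases 3–4 restate phrases 1–2: a period heard twice, not a double period (which would end weakly at phrase 2).

repeated period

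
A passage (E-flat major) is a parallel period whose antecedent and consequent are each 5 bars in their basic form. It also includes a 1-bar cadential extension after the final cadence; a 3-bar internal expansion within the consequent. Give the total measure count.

14 measures

Basic parallel period: 5 + 5 = 10 bars.
10 (basic form) + 1 (cadential extension) + 3 (internal expansion) = 14.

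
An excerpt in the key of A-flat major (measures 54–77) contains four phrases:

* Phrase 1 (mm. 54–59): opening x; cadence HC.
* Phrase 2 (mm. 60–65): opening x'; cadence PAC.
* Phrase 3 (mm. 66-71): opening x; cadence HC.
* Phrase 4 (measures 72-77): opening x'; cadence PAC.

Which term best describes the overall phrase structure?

repeated period

The cadence pattern HC–PAC–HC–PAC is weak–strong twice, and phrases 3–4 restate phrases 1–2: a period heard twice, not a double period (which would end weakly at phrase 2).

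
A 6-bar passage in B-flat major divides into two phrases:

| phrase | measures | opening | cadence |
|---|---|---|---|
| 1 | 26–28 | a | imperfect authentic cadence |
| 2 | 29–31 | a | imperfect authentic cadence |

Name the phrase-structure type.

Both phrases have the same opening (a) and the same cadence (imperfect authentic cadence): the second is a restatement, not a consequent, so this is a repeated phrase rather than a period.

repeated phrase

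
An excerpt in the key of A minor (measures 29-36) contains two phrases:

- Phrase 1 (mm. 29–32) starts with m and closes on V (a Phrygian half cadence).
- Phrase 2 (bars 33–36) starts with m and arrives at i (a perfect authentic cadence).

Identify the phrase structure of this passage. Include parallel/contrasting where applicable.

parallel period

Phrase 1 ends with a Phrygian half cadence (weaker) and phrase 2 with a perfect authentic cadence (stronger): antecedent + consequent = a period.
The two phrases open with the same material (m / m), so the period is parallel.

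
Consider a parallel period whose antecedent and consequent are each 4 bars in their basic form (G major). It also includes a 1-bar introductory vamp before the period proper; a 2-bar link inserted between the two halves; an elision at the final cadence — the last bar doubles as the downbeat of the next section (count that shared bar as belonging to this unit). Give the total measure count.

Basic parallel period: 4 + 4 = 8 bars.
8 (basic form) + 1 (introduction) + 2 (link) = 11.
The elision shares a bar with the next section but does not change this unit's count.

11 measures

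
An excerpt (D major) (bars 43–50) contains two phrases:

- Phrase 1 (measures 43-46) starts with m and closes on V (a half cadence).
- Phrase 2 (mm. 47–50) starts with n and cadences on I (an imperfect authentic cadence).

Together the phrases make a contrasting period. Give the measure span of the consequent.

measures 47–50

The phrase ending with the weaker cadence (half cadence) is the antecedent; the one ending more conclusively (imperfect authentic cadence) is the consequent. The consequent is measures 47–50.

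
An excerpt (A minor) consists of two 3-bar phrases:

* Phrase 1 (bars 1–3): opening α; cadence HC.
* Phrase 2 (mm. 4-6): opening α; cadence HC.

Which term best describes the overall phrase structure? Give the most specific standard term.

repeated phrase

Both phrases have the same opening (α) and the same cadence (half cadence): the second is a restatement, not a consequent, so this is a repeated phrase rather than a period.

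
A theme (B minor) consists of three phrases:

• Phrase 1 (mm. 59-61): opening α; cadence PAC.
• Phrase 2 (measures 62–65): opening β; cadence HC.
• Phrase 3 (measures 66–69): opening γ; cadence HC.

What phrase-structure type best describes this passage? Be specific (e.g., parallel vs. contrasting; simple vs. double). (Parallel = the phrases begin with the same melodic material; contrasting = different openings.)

phrase group

The final phrase closes with a half cadence, which is not stronger than the preceding half cadence; the 3 phrases lack an overall antecedent–consequent design and so form a phrase group.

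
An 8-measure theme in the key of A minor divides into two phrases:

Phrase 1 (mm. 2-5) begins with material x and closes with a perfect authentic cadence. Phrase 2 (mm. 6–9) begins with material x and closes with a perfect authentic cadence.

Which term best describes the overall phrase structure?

Both phrases have the same opening (x) and the same cadence (perfect authentic cadence): the second is a restatement, not a consequent, so this is a repeated phrase rather than a period.

repeated phrase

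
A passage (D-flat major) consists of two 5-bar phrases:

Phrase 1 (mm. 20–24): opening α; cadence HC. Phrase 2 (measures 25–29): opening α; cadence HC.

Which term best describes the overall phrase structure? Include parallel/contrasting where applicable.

Both phrases have the same opening (α) and the same cadence (half cadence): the second is a restatement, not a consequent, so this is a repeated phrase rather than a period.

repeated phrase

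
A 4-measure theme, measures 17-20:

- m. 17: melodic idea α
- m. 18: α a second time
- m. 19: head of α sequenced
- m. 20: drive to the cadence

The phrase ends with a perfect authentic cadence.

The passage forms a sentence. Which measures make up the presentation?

The presentation of a sentence is the basic idea (m. 17) plus its repetition (m. 18); the presentation is therefore mm. 17-18.

measures 17–18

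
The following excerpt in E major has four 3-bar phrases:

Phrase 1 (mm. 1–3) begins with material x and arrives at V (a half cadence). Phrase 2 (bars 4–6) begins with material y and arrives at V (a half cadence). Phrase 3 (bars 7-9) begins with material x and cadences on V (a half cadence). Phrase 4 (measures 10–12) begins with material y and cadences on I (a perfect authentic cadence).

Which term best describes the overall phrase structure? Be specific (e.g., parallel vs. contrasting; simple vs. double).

Four phrases in two halves: the first half (mm. 1–6) ends with a half cadence, the second (bars 7–12) with a perfect authentic cadence — a large antecedent–consequent pair, i.e. a double period.
Phrase 3 begins with the same material as phrase 1, making it parallel.

parallel double period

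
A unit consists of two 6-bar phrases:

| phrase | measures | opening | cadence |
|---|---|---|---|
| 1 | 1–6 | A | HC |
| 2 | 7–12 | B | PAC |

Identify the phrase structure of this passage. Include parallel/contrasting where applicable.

Phrase 1 ends with a half cadence (weaker) and phrase 2 with a perfect authentic cadence (stronger): antecedent + consequent = a period.
The two phrases open with different material (A / B), so the period is contrasting.

contrasting period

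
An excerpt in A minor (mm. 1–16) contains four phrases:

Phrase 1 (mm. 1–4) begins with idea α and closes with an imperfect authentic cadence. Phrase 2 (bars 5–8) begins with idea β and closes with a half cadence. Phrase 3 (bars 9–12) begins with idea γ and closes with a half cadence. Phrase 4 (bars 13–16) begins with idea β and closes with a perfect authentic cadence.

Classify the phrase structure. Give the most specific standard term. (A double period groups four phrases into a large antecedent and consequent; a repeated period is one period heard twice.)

Four phrases in two halves: the first half (measures 1–8) ends with a half cadence, the second (mm. 9-16) with a perfect authentic cadence — a large antecedent–consequent pair, i.e. a double period.
Phrase 3 begins with different material from phrase 1, making it contrasting.

contrasting double period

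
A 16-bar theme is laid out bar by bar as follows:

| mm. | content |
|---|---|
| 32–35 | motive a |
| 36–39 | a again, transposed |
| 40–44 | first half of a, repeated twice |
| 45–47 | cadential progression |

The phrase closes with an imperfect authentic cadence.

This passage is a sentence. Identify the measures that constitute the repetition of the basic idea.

The presentation of a sentence is the basic idea (bars 32–35) plus its repetition (bars 36-39); the repetition of the basic idea is therefore bars 36-39.

measures 36–39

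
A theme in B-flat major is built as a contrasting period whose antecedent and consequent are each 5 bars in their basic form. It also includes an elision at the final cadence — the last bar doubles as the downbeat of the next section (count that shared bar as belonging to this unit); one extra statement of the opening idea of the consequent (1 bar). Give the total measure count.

Basic contrasting period: 5 + 5 = 10 bars.
10 (basic form) + 1 (extra statement) = 11.
The elision shares a bar with the next section but does not change this unit's count.

11 measures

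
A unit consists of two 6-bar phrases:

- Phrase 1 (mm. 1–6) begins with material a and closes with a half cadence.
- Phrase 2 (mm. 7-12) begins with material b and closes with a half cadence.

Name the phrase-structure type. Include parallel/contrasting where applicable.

phrase group

The second phrase closes with a half cadence, which is not stronger than the first phrase's half cadence; without a weak→strong cadential pair there is no antecedent–consequent relationship, so this is a phrase group rather than a period.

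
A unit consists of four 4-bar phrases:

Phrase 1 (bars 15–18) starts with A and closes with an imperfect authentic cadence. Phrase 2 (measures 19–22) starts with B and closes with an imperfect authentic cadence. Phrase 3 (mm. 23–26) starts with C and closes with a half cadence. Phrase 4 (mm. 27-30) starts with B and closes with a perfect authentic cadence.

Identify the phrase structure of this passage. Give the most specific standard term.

contrasting double period

Four phrases in two halves: the first half (bars 15-22) ends with an imperfect authentic cadence, the second (mm. 23-30) with a perfect authentic cadence — a large antecedent–consequent pair, i.e. a double period.
Phrase 3 begins with different material from phrase 1, making it contrasting.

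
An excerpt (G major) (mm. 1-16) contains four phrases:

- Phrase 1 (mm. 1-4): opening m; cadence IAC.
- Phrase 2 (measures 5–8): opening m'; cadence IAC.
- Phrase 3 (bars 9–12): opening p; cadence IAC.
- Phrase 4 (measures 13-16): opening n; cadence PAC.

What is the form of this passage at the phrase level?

Four phrases in two halves: the first half (measures 1–8) ends with an imperfect authentic cadence, the second (mm. 9–16) with a perfect authentic cadence — a large antecedent–consequent pair, i.e. a double period.
Phrase 3 begins with different material from phrase 1, making it contrasting.

contrasting double period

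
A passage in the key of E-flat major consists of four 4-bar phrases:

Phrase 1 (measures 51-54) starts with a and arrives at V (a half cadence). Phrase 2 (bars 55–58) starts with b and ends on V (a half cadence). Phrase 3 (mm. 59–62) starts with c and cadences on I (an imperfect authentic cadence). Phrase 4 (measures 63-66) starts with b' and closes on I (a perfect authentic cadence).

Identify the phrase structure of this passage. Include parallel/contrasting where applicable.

contrasting double period

Four phrases in two halves: the first half (mm. 51–58) ends with a half cadence, the second (mm. 59-66) with a perfect authentic cadence — a large antecedent–consequent pair, i.e. a double period.
Phrase 3 begins with different material from phrase 1, making it contrasting.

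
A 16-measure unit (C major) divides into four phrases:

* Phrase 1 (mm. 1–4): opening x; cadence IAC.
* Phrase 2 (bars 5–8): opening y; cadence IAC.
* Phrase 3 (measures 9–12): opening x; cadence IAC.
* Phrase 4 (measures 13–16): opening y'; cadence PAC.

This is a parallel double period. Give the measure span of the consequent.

measures 9–16

In a double period the first pair of phrases (ending imperfect authentic cadence) is the large antecedent and the second pair (ending perfect authentic cadence) is the large consequent; the consequent is measures 9–16.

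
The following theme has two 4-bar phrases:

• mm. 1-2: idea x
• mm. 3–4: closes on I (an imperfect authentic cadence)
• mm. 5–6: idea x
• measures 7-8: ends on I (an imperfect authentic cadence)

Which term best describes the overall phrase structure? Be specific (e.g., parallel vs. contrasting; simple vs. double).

Both phrases have the same opening (x) and the same cadence (imperfect authentic cadence): the second is a restatement, not a consequent, so this is a repeated phrase rather than a period.

repeated phrase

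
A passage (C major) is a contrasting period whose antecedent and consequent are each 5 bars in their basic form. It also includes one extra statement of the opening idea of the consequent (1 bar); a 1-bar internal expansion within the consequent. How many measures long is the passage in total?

12 measures

Basic contrasting period: 5 + 5 = 10 bars.
10 (basic form) + 1 (extra statement) + 1 (internal expansion) = 12.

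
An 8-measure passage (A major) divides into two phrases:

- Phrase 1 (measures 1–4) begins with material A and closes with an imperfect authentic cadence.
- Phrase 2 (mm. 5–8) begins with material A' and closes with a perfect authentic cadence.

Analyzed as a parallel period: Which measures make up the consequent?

measures 5–8

The antecedent is the phrase ending with the weaker cadence (imperfect authentic cadence, phrase 1) and the consequent the one ending more conclusively (perfect authentic cadence, phrase 2); the consequent is bars 5–8.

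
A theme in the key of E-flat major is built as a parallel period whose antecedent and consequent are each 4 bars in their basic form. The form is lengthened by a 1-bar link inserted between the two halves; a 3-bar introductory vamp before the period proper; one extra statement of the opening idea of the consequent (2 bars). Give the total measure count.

Basic parallel period: 4 + 4 = 8 bars.
8 (basic form) + 1 (link) + 3 (introduction) + 2 (extra statement) = 14.

14 measures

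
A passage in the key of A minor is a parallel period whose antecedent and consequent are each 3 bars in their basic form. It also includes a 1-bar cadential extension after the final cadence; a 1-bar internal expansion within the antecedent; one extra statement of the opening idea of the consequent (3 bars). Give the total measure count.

11 measures

Basic parallel period: 3 + 3 = 6 bars.
6 (basic form) + 1 (cadential extension) + 1 (internal expansion) + 3 (extra statement) = 11.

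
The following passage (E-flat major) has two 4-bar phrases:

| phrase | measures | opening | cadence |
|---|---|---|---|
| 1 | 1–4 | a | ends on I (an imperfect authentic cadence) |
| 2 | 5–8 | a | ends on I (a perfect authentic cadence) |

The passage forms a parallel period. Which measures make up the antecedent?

The antecedent is the phrase ending with the weaker cadence (imperfect authentic cadence, phrase 1) and the consequent the one ending more conclusively (perfect authentic cadence, phrase 2); the antecedent is bars 1–4.

measures 1–4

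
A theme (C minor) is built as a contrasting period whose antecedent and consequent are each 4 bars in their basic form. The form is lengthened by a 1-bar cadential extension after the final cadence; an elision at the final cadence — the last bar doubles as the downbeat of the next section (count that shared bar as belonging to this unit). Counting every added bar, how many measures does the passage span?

9 measures

Basic contrasting period: 4 + 4 = 8 bars.
8 (basic form) + 1 (cadential extension) = 9.
The elision shares a bar with the next section but does not change this unit's count.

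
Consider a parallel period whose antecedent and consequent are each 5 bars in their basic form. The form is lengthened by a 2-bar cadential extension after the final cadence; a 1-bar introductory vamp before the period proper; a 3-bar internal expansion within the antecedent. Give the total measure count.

16 measures

Basic parallel period: 5 + 5 = 10 bars.
10 (basic form) + 2 (cadential extension) + 1 (introduction) + 3 (internal expansion) = 16.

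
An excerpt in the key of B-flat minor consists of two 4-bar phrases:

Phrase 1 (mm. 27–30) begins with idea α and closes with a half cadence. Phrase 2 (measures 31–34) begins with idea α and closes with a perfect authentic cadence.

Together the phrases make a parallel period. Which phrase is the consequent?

The phrase ending with the weaker cadence (half cadence) is the antecedent; the one ending more conclusively (perfect authentic cadence) is the consequent. The consequent is phrase 2.

phrase 2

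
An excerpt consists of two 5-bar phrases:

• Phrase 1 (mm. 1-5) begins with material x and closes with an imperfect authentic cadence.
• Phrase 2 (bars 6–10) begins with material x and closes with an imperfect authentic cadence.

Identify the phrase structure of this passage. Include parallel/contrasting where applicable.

repeated phrase

Both phrases have the same opening (x) and the same cadence (imperfect authentic cadence): the second is a restatement, not a consequent, so this is a repeated phrase rather than a period.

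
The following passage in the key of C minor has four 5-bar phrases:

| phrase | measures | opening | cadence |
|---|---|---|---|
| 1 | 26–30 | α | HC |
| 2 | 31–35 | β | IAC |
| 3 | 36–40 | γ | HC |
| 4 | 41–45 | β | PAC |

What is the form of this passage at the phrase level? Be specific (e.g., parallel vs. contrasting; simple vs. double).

Four phrases in two halves: the first half (bars 26-35) ends with an imperfect authentic cadence, the second (mm. 36–45) with a perfect authentic cadence — a large antecedent–consequent pair, i.e. a double period.
Phrase 3 begins with different material from phrase 1, making it contrasting.

contrasting double period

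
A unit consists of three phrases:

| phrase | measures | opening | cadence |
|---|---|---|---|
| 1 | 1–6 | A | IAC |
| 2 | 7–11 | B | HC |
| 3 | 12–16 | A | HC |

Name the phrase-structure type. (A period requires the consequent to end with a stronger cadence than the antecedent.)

The final phrase closes with a half cadence, which is not stronger than the preceding half cadence; the 3 phrases lack an overall antecedent–consequent design and so form a phrase group.

phrase group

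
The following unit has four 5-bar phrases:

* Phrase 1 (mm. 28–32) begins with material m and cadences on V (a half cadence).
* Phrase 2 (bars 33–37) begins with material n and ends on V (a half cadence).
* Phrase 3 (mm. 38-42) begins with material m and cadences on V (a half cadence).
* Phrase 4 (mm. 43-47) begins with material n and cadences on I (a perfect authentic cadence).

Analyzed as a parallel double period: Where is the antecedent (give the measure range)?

In a double period the four phrases pair into a large antecedent (phrases 1–2, ending half cadence) and a large consequent (phrases 3–4, ending perfect authentic cadence). The antecedent spans measures 28–37.

measures 28–37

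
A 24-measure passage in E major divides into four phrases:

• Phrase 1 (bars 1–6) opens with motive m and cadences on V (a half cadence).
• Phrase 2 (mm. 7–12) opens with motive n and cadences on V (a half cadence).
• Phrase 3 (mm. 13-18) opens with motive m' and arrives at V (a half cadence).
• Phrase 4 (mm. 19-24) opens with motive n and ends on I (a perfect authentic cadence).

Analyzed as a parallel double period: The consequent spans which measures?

measures 13–24

In a double period the four phrases pair into a large antecedent (phrases 1–2, ending half cadence) and a large consequent (phrases 3–4, ending perfect authentic cadence). The consequent spans mm. 13-24.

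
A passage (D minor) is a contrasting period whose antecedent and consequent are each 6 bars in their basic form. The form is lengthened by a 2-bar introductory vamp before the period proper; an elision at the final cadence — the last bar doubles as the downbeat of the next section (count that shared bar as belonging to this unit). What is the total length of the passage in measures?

Basic contrasting period: 6 + 6 = 12 bars.
12 (basic form) + 2 (introduction) = 14.
The elision shares a bar with the next section but does not change this unit's count.

14 measures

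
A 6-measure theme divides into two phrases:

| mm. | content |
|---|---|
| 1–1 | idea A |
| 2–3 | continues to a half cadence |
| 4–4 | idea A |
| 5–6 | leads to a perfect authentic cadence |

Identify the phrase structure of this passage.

parallel period

Phrase 1 ends with a half cadence (weaker) and phrase 2 with a perfect authentic cadence (stronger): antecedent + consequent = a period.
The two phrases open with the same material (A / A), so the period is parallel.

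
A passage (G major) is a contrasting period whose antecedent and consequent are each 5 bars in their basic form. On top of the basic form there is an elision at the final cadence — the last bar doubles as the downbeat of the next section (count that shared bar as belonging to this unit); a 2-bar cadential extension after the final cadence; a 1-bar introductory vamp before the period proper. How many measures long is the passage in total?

Basic contrasting period: 5 + 5 = 10 bars.
10 (basic form) + 2 (cadential extension) + 1 (introduction) = 13.
The elision shares a bar with the next section but does not change this unit's count.

13 measures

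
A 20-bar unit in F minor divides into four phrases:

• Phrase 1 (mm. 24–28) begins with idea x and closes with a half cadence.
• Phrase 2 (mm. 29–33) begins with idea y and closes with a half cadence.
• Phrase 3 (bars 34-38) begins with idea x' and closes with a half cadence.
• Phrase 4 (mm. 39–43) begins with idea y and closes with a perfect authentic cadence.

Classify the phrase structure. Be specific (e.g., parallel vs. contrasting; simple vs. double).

Four phrases in two halves: the first half (measures 24–33) ends with a half cadence, the second (bars 34-43) with a perfect authentic cadence — a large antecedent–consequent pair, i.e. a double period.
Phrase 3 begins with the same material as phrase 1, making it parallel.

parallel double period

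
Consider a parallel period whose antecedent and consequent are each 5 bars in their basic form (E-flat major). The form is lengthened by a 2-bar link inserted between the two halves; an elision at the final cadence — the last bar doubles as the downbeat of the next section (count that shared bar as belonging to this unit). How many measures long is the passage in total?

Basic parallel period: 5 + 5 = 10 bars.
10 (basic form) + 2 (link) = 12.
The elision shares a bar with the next section but does not change this unit's count.

12 measures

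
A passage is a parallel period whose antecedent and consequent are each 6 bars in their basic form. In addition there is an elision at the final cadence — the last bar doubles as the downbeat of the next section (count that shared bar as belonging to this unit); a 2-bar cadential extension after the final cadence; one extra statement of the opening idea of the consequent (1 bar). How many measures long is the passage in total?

15 measures

Basic parallel period: 6 + 6 = 12 bars.
12 (basic form) + 2 (cadential extension) + 1 (extra statement) = 15.
The elision shares a bar with the next section but does not change this unit's count.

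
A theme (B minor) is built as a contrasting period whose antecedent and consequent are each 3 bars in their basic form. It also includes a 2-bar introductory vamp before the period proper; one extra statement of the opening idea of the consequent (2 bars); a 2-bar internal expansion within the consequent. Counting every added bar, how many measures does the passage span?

Basic contrasting period: 3 + 3 = 6 bars.
6 (basic form) + 2 (introduction) + 2 (extra statement) + 2 (internal expansion) = 12.

12 measures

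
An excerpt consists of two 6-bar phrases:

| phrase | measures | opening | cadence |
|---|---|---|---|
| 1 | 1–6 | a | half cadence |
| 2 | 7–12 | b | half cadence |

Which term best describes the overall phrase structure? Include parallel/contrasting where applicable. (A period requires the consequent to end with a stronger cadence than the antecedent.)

The second phrase closes with a half cadence, which is not stronger than the first phrase's half cadence; without a weak→strong cadential pair there is no antecedent–consequent relationship, so this is a phrase group rather than a period.

phrase group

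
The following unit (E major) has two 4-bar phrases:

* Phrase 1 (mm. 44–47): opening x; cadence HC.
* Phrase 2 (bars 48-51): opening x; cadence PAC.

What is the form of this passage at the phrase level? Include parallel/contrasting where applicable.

parallel period

Phrase 1 ends with a half cadence (weaker) and phrase 2 with a perfect authentic cadence (stronger): antecedent + consequent = a period.
The two phrases open with the same material (x / x), so the period is parallel.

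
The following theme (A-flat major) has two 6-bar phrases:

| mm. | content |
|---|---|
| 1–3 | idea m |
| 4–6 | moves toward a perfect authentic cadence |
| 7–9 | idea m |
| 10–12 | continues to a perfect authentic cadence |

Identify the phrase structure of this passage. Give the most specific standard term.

repeated phrase

Both phrases have the same opening (m) and the same cadence (perfect authentic cadence): the second is a restatement, not a consequent, so this is a repeated phrase rather than a period.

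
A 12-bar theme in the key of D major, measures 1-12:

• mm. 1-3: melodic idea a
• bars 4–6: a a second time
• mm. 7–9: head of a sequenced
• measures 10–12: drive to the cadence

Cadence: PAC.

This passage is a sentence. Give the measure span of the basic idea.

measures 1–3

The presentation of a sentence is the basic idea (mm. 1–3) plus its repetition (measures 4-6); the basic idea is therefore measures 1–3.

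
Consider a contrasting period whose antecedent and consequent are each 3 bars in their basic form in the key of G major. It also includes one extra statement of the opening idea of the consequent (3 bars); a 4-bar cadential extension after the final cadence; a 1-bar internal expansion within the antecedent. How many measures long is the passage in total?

14 measures

Basic contrasting period: 3 + 3 = 6 bars.
6 (basic form) + 3 (extra statement) + 4 (cadential extension) + 1 (internal expansion) = 14.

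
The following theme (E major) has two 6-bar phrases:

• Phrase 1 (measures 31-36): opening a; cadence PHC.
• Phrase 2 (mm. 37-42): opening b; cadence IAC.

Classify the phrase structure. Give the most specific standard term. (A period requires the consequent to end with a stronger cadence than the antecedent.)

contrasting period

Phrase 1 ends with a Phrygian half cadence (weaker) and phrase 2 with an imperfect authentic cadence (stronger): antecedent + consequent = a period.
The two phrases open with different material (a / b), so the period is contrasting.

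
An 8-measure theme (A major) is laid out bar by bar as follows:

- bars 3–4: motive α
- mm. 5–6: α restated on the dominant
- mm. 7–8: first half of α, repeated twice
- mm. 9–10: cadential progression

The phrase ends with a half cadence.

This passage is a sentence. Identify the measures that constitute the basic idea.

The presentation of a sentence is the basic idea (mm. 3–4) plus its repetition (mm. 5–6); the basic idea is therefore bars 3-4.

measures 3–4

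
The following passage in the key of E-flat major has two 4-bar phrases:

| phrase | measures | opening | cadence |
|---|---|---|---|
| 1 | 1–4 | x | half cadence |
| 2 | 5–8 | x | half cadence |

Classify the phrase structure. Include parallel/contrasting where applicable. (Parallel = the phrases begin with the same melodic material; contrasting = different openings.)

Both phrases have the same opening (x) and the same cadence (half cadence): the second is a restatement, not a consequent, so this is a repeated phrase rather than a period.

repeated phrase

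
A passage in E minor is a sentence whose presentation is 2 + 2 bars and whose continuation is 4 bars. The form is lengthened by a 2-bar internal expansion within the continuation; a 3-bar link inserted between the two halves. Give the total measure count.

Basic sentence: 2 + 2 + 4 = 8 bars.
8 (basic form) + 2 (internal expansion) + 3 (link) = 13.

13 measures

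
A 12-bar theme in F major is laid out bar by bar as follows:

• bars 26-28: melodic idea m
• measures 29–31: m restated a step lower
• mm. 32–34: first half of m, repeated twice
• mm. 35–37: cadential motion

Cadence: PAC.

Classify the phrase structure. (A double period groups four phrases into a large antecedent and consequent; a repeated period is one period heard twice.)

Basic idea (mm. 26–28) + its repetition (mm. 29–31) form the presentation; fragmentation and cadence (bars 32–37) form the continuation — the 12-bar whole is a sentence.

sentence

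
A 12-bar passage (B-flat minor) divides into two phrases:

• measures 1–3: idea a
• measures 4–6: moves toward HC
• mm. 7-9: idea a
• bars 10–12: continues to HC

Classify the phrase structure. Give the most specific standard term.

repeated phrase

Both phrases have the same opening (a) and the same cadence (half cadence): the second is a restatement, not a consequent, so this is a repeated phrase rather than a period.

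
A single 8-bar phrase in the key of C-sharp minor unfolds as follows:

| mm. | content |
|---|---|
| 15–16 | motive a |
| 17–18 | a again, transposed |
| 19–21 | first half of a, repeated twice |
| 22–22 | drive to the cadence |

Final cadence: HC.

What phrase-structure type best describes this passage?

Basic idea (mm. 15–16) + its repetition (mm. 17–18) form the presentation; fragmentation and cadence (mm. 19–22) form the continuation — the 8-bar whole is a sentence.

sentence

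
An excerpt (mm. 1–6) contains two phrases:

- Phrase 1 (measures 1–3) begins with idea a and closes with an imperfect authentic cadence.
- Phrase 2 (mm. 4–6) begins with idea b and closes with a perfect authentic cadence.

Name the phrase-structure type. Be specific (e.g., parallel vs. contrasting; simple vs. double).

Phrase 1 ends with an imperfect authentic cadence (weaker) and phrase 2 with a perfect authentic cadence (stronger): antecedent + consequent = a period.
The two phrases open with different material (a / b), so the period is contrasting.

contrasting period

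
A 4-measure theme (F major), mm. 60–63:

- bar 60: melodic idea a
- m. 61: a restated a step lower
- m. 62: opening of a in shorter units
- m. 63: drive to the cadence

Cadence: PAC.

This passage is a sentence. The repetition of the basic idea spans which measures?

The presentation of a sentence is the basic idea (m. 60) plus its repetition (bar 61); the repetition of the basic idea is therefore bar 61.

measures 61–61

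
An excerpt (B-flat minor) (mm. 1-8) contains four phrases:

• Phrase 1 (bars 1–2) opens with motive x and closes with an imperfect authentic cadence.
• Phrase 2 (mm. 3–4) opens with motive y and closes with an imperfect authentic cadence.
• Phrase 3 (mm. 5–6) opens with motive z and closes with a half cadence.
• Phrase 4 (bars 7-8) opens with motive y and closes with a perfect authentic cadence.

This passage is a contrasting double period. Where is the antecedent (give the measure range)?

measures 1–4

In a double period the four phrases pair into a large antecedent (phrases 1–2, ending imperfect authentic cadence) and a large consequent (phrases 3–4, ending perfect authentic cadence). The antecedent spans mm. 1–4.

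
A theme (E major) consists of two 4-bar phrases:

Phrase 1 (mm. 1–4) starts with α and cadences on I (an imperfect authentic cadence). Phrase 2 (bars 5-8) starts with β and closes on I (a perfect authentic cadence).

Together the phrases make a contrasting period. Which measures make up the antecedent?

The phrase ending with the weaker cadence (imperfect authentic cadence) is the antecedent; the one ending more conclusively (perfect authentic cadence) is the consequent. The antecedent is measures 1–4.

measures 1–4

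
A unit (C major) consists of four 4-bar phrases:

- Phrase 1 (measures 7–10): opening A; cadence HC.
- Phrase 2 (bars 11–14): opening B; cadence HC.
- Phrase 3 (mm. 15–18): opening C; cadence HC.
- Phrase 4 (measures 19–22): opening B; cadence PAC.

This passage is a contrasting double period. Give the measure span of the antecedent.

In a double period the four phrases pair into a large antecedent (phrases 1–2, ending half cadence) and a large consequent (phrases 3–4, ending perfect authentic cadence). The antecedent spans mm. 7–14.

measures 7–14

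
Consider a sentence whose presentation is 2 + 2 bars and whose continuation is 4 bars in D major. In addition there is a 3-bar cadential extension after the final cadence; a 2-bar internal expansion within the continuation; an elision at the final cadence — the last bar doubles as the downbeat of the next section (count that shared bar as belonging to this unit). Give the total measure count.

13 measures

Basic sentence: 2 + 2 + 4 = 8 bars.
8 (basic form) + 3 (cadential extension) + 2 (internal expansion) = 13.
The elision shares a bar with the next section but does not change this unit's count.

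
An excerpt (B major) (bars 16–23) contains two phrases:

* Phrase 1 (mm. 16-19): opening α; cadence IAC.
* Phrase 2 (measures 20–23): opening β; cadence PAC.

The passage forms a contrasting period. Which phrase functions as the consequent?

The phrase ending with the weaker cadence (imperfect authentic cadence) is the antecedent; the one ending more conclusively (perfect authentic cadence) is the consequent. The consequent is phrase 2.

phrase 2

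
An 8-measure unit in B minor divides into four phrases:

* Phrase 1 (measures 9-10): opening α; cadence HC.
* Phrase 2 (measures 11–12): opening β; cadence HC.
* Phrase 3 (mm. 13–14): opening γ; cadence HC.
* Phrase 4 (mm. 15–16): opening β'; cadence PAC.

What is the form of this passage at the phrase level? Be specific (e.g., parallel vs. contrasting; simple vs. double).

Four phrases in two halves: the first half (measures 9-12) ends with a half cadence, the second (mm. 13-16) with a perfect authentic cadence — a large antecedent–consequent pair, i.e. a double period.
Phrase 3 begins with different material from phrase 1, making it contrasting.

contrasting double period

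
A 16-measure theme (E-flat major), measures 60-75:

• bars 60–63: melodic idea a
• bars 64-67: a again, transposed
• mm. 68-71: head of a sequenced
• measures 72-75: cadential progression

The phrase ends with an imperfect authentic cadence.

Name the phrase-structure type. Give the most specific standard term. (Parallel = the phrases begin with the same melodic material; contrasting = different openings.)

Basic idea (mm. 60-63) + its repetition (measures 64–67) form the presentation; fragmentation and cadence (mm. 68-75) form the continuation — the 16-bar whole is a sentence.

sentence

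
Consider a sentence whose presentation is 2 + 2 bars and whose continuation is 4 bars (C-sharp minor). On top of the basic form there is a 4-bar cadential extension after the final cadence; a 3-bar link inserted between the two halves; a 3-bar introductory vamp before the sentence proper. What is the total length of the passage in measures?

18 measures

Basic sentence: 2 + 2 + 4 = 8 bars.
8 (basic form) + 4 (cadential extension) + 3 (link) + 3 (introduction) = 18.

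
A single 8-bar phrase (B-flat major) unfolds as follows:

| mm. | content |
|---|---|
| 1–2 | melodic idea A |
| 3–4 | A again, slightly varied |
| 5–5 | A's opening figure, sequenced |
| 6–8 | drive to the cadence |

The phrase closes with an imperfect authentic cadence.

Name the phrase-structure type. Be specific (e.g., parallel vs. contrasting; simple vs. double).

Basic idea (mm. 1–2) + its repetition (measures 3–4) form the presentation; fragmentation and cadence (bars 5–8) form the continuation — the 8-bar whole is a sentence.

sentence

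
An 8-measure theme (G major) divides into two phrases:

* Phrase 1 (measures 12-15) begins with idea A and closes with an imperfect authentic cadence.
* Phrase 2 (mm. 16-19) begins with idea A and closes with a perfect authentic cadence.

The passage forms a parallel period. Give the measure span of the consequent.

measures 16–19

The antecedent is the phrase ending with the weaker cadence (imperfect authentic cadence, phrase 1) and the consequent the one ending more conclusively (perfect authentic cadence, phrase 2); the consequent is measures 16–19.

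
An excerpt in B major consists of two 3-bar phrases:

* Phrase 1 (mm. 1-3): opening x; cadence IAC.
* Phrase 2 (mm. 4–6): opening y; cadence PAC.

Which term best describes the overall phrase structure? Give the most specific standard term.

contrasting period

Phrase 1 ends with an imperfect authentic cadence (weaker) and phrase 2 with a perfect authentic cadence (stronger): antecedent + consequent = a period.
The two phrases open with different material (x / y), so the period is contrasting.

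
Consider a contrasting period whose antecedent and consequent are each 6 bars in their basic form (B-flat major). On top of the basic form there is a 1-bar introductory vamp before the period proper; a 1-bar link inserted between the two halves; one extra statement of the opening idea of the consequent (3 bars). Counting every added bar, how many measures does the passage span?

17 measures

Basic contrasting period: 6 + 6 = 12 bars.
12 (basic form) + 1 (introduction) + 1 (link) + 3 (extra statement) = 17.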